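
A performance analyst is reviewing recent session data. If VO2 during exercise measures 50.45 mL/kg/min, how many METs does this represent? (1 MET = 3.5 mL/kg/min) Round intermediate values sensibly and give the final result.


METs = VO2 / 3.5 = 50.45 / 3.5 = 14.41

14.41 METs


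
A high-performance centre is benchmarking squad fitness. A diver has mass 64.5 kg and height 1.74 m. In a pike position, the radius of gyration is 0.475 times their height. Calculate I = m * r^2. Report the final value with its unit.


r = 0.475 * 1.74 = 0.8265 m
I = m * r^2 = 64.5 * 0.683102 = 44.06 kg*m^2

44.06 kg*m^2


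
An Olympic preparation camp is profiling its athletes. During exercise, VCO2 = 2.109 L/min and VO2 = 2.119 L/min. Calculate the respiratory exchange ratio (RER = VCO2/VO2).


RER = VCO2 / VO2
= 2.109 / 2.119
= 0.9953

0.9953


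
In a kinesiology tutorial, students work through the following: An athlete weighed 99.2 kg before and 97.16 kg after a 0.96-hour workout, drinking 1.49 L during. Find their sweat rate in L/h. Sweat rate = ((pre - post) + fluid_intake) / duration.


Body mass change = 2.04 kg
Total sweat loss = 2.04 + 1.49 = 3.53 L
Rate = 3.53 / 0.96 = 3.677 L/h

3.677 L/h


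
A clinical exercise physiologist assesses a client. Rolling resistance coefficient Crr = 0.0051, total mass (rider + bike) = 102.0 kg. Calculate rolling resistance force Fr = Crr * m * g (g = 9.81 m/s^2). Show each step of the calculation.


Fr = Crr * m * g
= 0.0051 * 102.0 * 9.81
= 5.103 N

5.103 N


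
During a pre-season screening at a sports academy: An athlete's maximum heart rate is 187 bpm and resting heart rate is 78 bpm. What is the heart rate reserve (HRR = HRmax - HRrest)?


HRR = HRmax - HRrest
= 187 - 78
= 109 bpm

109 bpm


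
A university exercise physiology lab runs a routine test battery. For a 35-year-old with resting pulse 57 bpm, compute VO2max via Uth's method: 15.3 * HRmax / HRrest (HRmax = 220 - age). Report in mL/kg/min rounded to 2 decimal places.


Step 1: HRmax = 220 - 35 = 185 bpm
Step 2: Ratio = 185 / 57 = 3.2456
Step 3: VO2max = 15.3 * 3.2456 = 49.66 mL/kg/min

49.66 mL/kg/min


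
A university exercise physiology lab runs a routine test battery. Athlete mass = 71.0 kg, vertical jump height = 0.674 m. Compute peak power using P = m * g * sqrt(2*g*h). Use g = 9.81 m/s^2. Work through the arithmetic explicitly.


sqrt(2 * 9.81 * 0.674) = sqrt(13.22388) = 3.636465 m/s
P = 71.0 * 9.81 * 3.636465
= 2532.83 W

2532.83 W


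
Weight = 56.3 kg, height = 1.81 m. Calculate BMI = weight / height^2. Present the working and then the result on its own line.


height^2 = 1.81^2 = 3.2761
BMI = 56.3 / 3.2761 = 17.19 kg/m^2

17.19 kg/m^2


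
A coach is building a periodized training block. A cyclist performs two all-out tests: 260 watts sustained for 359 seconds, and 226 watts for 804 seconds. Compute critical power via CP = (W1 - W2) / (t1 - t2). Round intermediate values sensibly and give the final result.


W1 = P1 * t1 = 260 * 359 = 93340 J
W2 = P2 * t2 = 226 * 804 = 181704 J
CP = (93340 - 181704) / (359 - 804)
= 198.57 W

198.57 W


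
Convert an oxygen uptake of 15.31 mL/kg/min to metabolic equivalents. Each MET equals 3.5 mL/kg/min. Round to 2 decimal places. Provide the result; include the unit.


One MET = 3.5 mL/kg/min
Number of METs = 15.31 / 3.5
= 4.37 METs

4.37 METs


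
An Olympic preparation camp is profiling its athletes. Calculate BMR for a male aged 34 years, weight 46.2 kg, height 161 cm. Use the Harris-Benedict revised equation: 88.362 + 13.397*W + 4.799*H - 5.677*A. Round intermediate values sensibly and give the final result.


Substituting values:
W term = 13.397 * 46.2 = 618.9414
H term = 4.799 * 161 = 772.639
A term = 5.677 * 34 = 193.018
BMR = 1286.92 kcal/day

1286.92 kcal/day


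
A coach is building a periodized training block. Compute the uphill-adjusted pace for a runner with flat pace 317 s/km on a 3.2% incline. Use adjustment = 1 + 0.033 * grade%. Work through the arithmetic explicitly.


Adjustment factor = 1 + 0.033 * 3.2 = 1.1056
Grade-adjusted pace = 317 * 1.1056 = 350.48 s/km

350.48 s/km


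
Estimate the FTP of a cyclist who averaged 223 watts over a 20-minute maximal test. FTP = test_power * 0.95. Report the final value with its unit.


FTP = 223 * 0.95 = 211.85 W

211.85 W


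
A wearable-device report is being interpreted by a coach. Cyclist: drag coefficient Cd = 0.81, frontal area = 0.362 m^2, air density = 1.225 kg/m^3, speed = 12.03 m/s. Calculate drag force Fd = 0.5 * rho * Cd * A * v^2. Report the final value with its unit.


v^2 = 12.03^2 = 144.7209
Fd = 0.5 * 1.225 * 0.81 * 0.362 * 144.7209
= 25.991 N

25.991 N


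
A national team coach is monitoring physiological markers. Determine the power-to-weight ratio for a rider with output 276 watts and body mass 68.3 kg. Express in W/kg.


P/W = 276 / 68.3 = 4.041 W/kg

4.041 W/kg


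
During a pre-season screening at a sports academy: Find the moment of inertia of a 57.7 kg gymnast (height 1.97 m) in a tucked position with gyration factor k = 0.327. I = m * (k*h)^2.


Radius of gyration = 0.327 * 1.97 = 0.64419 m
I = 57.7 * 0.64419^2
= 57.7 * 0.414981
= 23.944 kg*m^2

23.944 kg*m^2


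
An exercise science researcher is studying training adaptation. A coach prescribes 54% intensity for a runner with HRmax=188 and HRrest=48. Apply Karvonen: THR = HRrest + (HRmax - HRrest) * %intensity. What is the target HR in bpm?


Heart rate reserve = 188 - 48 = 140
Intensity fraction = 54 / 100 = 0.54
THR = 48 + 140 * 0.54 = 123.6 bpm

123.6 bpm


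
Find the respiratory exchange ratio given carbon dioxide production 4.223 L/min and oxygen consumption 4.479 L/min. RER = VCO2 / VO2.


VCO2 = 4.223 L/min
VO2 = 4.479 L/min
RER = 4.223 / 4.479 = 0.9428

0.9428


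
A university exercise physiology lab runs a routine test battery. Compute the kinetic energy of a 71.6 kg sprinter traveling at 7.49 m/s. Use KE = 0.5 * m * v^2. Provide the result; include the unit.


Velocity squared = 56.1001
KE = 0.5 * 71.6 * 56.1001 = 2008.38 J

2008.38 J


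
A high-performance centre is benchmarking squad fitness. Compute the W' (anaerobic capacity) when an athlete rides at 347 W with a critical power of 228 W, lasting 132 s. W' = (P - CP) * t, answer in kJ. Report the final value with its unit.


Above-CP power = 119 W
Duration = 132 s
W' = 119 * 132 = 15708 J
Convert: 15708 / 1000 = 15.708 kJ

15.708 kJ


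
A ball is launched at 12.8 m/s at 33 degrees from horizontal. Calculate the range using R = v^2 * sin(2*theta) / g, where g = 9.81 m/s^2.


sin(2 * 33) = sin(66) = 0.913545
v^2 = 12.8^2 = 163.84
R = 163.84 * 0.913545 / 9.81
= 15.257 m

15.257 m


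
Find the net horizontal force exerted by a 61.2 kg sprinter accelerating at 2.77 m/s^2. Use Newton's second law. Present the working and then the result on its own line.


Newton's second law: F = m * a
F = 61.2 * 2.77 = 169.52 N

169.52 N


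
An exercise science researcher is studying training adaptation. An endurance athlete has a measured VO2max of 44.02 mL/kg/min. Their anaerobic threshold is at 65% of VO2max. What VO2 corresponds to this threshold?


Anaerobic threshold VO2 = VO2max * 65%
= 44.02 * 0.65
= 28.61 mL/kg/min

28.61 mL/kg/min


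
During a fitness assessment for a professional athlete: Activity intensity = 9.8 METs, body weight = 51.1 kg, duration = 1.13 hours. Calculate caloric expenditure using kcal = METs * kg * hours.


kcal = 9.8 * 51.1 * 1.13
= 500.78 * 1.13
= 565.88 kcal

565.88 kcal


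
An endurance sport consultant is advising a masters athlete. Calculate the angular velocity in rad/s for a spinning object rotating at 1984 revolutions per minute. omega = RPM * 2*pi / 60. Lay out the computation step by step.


omega = RPM * 2*pi / 60
= 1984 * 6.28318531 / 60
= 207.764 rad/s

207.764 rad/s


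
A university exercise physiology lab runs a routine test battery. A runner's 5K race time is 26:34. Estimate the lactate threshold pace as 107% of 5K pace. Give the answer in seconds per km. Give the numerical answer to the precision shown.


Total race time = 26*60 + 34 = 1594 seconds
5K pace = 1594 / 5 = 318.8 sec/km
LT pace = 318.8 * 1.07 = 341.12 sec/km

341.12 s/km


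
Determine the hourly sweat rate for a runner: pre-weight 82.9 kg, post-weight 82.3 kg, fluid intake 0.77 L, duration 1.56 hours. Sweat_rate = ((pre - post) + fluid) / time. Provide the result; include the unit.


Mass lost = 82.9 - 82.3 = 0.6 kg
Add fluid consumed: 0.6 + 0.77 = 1.37 L total sweat
Sweat rate = 1.37 / 1.56 = 0.878 L/h

0.878 L/h


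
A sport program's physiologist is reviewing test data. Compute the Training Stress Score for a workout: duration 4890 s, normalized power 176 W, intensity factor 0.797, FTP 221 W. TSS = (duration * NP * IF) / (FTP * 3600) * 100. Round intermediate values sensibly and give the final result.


Product = 4890 * 176 * 0.797 = 685930.08
Base = 221 * 3600 = 795600
TSS = 685930.08 / 795600 * 100 = 86.22

86.22 TSS


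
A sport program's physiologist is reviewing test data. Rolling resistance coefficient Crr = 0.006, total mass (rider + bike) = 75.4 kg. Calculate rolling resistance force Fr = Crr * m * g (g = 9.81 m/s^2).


Fr = Crr * m * g
= 0.006 * 75.4 * 9.81
= 4.438 N

4.438 N


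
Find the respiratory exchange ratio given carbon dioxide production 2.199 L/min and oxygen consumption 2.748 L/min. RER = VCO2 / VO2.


VCO2 = 2.199 L/min
VO2 = 2.748 L/min
RER = 2.199 / 2.748 = 0.8002

0.8002


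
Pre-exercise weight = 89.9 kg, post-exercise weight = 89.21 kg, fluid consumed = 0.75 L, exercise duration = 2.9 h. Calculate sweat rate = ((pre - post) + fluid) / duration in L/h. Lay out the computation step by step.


Weight loss = 89.9 - 89.21 = 0.69 kg (approx L)
Total sweat = 0.69 + 0.75 = 1.44 L
Sweat rate = 1.44 / 2.9 = 0.497 L/h

0.497 L/h


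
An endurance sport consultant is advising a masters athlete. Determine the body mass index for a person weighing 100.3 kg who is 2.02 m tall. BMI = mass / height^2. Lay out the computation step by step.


BMI = mass / height^2
= 100.3 / 2.02^2
= 100.3 / 4.0804
= 24.58 kg/m^2

24.58 kg/m^2


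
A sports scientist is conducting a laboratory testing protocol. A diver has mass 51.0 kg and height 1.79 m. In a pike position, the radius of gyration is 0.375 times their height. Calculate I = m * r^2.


r = 0.375 * 1.79 = 0.67125 m
I = m * r^2 = 51.0 * 0.450577 = 22.979 kg*m^2

22.979 kg*m^2


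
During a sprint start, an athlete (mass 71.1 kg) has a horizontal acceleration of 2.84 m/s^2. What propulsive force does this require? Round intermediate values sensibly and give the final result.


Propulsive force = mass * acceleration
= 71.1 kg * 2.84 m/s^2
= 201.92 N

201.92 N


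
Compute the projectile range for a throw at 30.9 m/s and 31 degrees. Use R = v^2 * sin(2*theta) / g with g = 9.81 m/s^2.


Two times the angle = 62 degrees
sin(62) = 0.882948
R = 954.81 * 0.882948 / 9.81 = 85.938 m

85.938 m


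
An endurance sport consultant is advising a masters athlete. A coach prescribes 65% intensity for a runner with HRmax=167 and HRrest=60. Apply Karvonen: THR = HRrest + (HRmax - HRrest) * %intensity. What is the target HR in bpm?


Heart rate reserve = 167 - 60 = 107
Intensity fraction = 65 / 100 = 0.65
THR = 60 + 107 * 0.65 = 129.55 bpm

129.55 bpm


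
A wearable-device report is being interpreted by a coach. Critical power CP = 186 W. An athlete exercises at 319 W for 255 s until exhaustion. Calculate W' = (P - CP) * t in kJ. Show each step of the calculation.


P - CP = 319 - 186 = 133 W
W' = 133 * 255 = 33915 J
= 33915 / 1000 = 33.915 kJ

33.915 kJ


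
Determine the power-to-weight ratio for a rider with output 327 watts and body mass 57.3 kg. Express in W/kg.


P/W = 327 / 57.3 = 5.707 W/kg

5.707 W/kg


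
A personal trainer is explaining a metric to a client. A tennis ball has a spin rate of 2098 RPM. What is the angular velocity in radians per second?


Convert RPM to rad/s: multiply by 2*pi and divide by 60
omega = 2098 * 2 * pi / 60
= 219.702 rad/s

219.702 rad/s


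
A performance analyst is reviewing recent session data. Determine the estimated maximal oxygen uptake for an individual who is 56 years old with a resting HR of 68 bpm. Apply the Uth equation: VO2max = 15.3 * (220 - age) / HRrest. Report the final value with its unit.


HRmax = 220 - 56 = 164
VO2max = 15.3 * (164 / 68)
= 15.3 * 2.4118
= 36.9 mL/kg/min

36.9 mL/kg/min


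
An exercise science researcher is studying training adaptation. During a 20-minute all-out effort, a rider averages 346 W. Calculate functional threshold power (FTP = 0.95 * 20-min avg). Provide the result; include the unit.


FTP = 0.95 * 346
= 328.7 W

328.7 W


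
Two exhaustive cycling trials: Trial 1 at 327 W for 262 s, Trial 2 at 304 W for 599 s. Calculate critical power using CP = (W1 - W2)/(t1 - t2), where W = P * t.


W1 = 327 * 262 = 85674 J
W2 = 304 * 599 = 182096 J
CP = (85674 - 182096) / (262 - 599)
= -96422 / -337
= 286.12 W

286.12 W


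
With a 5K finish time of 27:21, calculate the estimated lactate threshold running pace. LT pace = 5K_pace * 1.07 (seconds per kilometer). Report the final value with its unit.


Race duration = 1641 s for 5 km
Average pace = 1641 / 5 = 328.2 s/km
LT pace = 328.2 * 1.07
= 351.17 s/km

351.17 s/km


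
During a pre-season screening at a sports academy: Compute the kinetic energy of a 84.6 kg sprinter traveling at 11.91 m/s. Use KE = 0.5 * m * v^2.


Velocity squared = 141.8481
KE = 0.5 * 84.6 * 141.8481 = 6000.17 J

6000.17 J


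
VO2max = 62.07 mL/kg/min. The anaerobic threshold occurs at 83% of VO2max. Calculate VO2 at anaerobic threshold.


AT fraction = 83 / 100 = 0.83
AT VO2 = 62.07 * 0.83
= 51.52 mL/kg/min

51.52 mL/kg/min


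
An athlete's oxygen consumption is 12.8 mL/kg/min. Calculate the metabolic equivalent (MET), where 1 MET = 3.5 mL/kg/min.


MET = VO2 / 3.5
= 12.8 / 3.5
= 3.66 METs

3.66 METs


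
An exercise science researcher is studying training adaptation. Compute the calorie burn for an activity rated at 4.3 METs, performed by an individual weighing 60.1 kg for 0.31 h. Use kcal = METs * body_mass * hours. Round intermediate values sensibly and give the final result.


Product of METs and mass = 4.3 * 60.1 = 258.43
Total kcal = 258.43 * 0.31 = 80.11 kcal

80.11 kcal


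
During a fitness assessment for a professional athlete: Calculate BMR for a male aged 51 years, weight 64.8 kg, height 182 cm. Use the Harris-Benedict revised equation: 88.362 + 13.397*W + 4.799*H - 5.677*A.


Substituting values:
W term = 13.397 * 64.8 = 868.1256
H term = 4.799 * 182 = 873.418
A term = 5.677 * 51 = 289.527
BMR = 1540.38 kcal/day

1540.38 kcal/day


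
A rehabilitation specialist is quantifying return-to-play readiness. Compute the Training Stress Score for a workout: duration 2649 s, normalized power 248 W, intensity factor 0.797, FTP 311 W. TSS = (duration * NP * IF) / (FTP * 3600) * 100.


Product = 2649 * 248 * 0.797 = 523590.744
Base = 311 * 3600 = 1119600
TSS = 523590.744 / 1119600 * 100 = 46.77

46.77 TSS


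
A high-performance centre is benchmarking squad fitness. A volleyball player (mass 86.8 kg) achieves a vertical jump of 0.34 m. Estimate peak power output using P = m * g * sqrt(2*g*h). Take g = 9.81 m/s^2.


2 * g * h = 2 * 9.81 * 0.34 = 6.6708
sqrt(6.6708) = 2.582789 m/s
P = 86.8 * 9.81 * 2.582789 = 2199.27 W

2199.27 W


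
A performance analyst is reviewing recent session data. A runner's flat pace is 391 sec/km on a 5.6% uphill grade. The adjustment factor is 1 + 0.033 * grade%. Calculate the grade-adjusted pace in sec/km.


Factor = 1 + 0.033 * 5.6 = 1.1848
Adjusted pace = 391 * 1.1848
= 463.26 sec/km

463.26 s/km


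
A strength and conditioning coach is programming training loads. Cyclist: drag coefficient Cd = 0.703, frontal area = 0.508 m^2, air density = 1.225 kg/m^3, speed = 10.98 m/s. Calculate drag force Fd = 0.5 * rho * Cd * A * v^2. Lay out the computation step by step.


v^2 = 10.98^2 = 120.5604
Fd = 0.5 * 1.225 * 0.703 * 0.508 * 120.5604
= 26.371 N

26.371 N


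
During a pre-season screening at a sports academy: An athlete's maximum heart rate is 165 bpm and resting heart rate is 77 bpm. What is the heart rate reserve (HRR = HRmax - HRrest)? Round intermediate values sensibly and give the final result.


HRR = HRmax - HRrest
= 165 - 77
= 88 bpm

88 bpm


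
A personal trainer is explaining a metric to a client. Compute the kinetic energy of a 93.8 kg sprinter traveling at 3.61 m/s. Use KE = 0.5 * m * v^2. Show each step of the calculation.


Velocity squared = 13.0321
KE = 0.5 * 93.8 * 13.0321 = 611.21 J

611.21 J


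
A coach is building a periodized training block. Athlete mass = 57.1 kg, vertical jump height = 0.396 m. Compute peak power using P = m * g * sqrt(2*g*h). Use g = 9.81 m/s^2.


sqrt(2 * 9.81 * 0.396) = sqrt(7.76952) = 2.787386 m/s
P = 57.1 * 9.81 * 2.787386
= 1561.36 W

1561.36 W


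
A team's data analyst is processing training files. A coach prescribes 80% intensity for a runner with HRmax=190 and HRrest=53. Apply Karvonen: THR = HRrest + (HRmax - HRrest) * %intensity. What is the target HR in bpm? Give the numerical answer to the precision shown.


Heart rate reserve = 190 - 53 = 137
Intensity fraction = 80 / 100 = 0.8
THR = 53 + 137 * 0.8 = 162.6 bpm

162.6 bpm


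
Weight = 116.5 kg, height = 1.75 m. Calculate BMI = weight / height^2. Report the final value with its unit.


height^2 = 1.75^2 = 3.0625
BMI = 116.5 / 3.0625 = 38.04 kg/m^2

38.04 kg/m^2


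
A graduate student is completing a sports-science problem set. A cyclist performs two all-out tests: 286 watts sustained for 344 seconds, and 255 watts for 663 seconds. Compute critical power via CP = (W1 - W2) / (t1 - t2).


W1 = P1 * t1 = 286 * 344 = 98384 J
W2 = P2 * t2 = 255 * 663 = 169065 J
CP = (98384 - 169065) / (344 - 663)
= 221.57 W

221.57 W


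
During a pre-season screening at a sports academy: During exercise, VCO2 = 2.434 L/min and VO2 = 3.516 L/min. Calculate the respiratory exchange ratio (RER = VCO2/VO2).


RER = VCO2 / VO2
= 2.434 / 3.516
= 0.6923

0.6923


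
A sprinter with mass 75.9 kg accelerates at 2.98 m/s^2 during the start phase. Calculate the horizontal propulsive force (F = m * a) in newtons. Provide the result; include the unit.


F = m * a
= 75.9 * 2.98
= 226.18 N

226.18 N


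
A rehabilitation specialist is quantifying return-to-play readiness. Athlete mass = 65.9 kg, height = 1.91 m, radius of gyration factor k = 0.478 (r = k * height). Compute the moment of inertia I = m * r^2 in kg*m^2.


r = k * height = 0.478 * 1.91 = 0.91298 m
r^2 = 0.91298^2 = 0.833532
I = 65.9 * 0.833532 = 54.93 kg*m^2

54.93 kg*m^2


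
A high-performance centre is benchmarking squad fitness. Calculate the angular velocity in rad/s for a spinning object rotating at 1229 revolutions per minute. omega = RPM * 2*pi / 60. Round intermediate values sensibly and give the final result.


omega = RPM * 2*pi / 60
= 1229 * 6.28318531 / 60
= 128.701 rad/s

128.701 rad/s


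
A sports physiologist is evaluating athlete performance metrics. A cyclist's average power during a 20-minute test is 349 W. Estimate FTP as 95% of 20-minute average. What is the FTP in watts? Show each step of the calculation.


FTP = 20-min power * 0.95
= 349 * 0.95
= 331.55 W

331.55 W


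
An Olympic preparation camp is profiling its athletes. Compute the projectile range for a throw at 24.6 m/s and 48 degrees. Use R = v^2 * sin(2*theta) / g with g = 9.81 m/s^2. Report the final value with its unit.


Two times the angle = 96 degrees
sin(96) = 0.994522
R = 605.16 * 0.994522 / 9.81 = 61.35 m

61.35 m


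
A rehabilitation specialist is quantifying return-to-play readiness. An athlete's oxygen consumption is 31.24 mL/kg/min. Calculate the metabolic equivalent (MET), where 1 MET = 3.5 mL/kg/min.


MET = VO2 / 3.5
= 31.24 / 3.5
= 8.93 METs

8.93 METs


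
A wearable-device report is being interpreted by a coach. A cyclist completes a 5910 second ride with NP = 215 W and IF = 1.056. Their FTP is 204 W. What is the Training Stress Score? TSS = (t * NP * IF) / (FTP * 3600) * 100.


t * NP * IF = 5910 * 215 * 1.056 = 1341806.4
FTP * 3600 = 734400
TSS = (1341806.4 / 734400) * 100 = 182.71

182.71 TSS


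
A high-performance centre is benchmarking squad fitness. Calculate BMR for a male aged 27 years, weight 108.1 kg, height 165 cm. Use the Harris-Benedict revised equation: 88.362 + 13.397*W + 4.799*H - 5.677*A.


Substituting values:
W term = 13.397 * 108.1 = 1448.2157
H term = 4.799 * 165 = 791.835
A term = 5.677 * 27 = 153.279
BMR = 2175.13 kcal/day

2175.13 kcal/day


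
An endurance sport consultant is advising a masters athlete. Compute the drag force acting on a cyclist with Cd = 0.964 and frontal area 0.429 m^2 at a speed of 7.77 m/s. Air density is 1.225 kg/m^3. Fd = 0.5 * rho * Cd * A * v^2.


Step 1: v^2 = 60.3729
Step 2: Fd = 0.5 * 1.225 * 0.964 * 0.429 * 60.3729
= 15.293 N

15.293 N


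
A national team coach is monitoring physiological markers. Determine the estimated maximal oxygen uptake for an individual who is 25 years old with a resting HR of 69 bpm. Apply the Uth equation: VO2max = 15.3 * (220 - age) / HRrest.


HRmax = 220 - 25 = 195
VO2max = 15.3 * (195 / 69)
= 15.3 * 2.8261
= 43.24 mL/kg/min

43.24 mL/kg/min


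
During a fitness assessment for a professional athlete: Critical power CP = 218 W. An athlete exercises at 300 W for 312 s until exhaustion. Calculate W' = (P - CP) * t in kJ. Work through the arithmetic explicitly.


P - CP = 300 - 218 = 82 W
W' = 82 * 312 = 25584 J
= 25584 / 1000 = 25.584 kJ

25.584 kJ


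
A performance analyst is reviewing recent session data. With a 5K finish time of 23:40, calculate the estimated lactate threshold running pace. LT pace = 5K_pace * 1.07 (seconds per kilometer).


Race duration = 1420 s for 5 km
Average pace = 1420 / 5 = 284.0 s/km
LT pace = 284.0 * 1.07
= 303.88 s/km

303.88 s/km


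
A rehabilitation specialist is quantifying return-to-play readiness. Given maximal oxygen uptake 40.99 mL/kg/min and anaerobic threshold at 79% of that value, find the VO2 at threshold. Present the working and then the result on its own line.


Percentage as decimal = 0.79
VO2 at AT = 40.99 * 0.79 = 32.38 mL/kg/min

32.38 mL/kg/min


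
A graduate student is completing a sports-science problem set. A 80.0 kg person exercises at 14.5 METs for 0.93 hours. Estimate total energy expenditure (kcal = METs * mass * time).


Energy = METs * mass(kg) * time(h)
= 14.5 * 80.0 * 0.93
= 1078.8 kcal

1078.8 kcal


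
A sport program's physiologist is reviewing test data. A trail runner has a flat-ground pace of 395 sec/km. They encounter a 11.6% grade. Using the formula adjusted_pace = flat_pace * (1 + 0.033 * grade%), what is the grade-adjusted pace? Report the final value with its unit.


Grade factor = 1 + 0.033 * 11.6 = 1.3828
Adjusted = 395 * 1.3828 = 546.21 sec/km

546.21 s/km


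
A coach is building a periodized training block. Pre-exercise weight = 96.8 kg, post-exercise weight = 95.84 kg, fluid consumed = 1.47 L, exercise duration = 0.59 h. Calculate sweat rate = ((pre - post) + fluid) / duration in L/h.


Weight loss = 96.8 - 95.84 = 0.96 kg (approx L)
Total sweat = 0.96 + 1.47 = 2.43 L
Sweat rate = 2.43 / 0.59 = 4.119 L/h

4.119 L/h


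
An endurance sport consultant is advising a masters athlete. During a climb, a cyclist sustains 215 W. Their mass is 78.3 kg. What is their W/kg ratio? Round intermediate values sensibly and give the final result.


Power-to-weight = 215 W / 78.3 kg
= 2.746 W/kg

2.746 W/kg


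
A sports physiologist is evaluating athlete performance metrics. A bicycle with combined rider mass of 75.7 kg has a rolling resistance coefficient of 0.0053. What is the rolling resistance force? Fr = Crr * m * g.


Fr = 0.0053 * 75.7 * 9.81
= 0.40121 * 9.81
= 3.936 N

3.936 N


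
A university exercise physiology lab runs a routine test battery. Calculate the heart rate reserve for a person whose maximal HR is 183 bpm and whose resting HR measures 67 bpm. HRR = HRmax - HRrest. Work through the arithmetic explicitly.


HRmax = 183 bpm
HRrest = 67 bpm
HRR = 183 - 67 = 116 bpm

116 bpm


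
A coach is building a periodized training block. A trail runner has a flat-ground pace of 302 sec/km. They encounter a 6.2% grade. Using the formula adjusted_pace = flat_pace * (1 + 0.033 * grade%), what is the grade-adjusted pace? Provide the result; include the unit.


Grade factor = 1 + 0.033 * 6.2 = 1.2046
Adjusted = 302 * 1.2046 = 363.79 sec/km

363.79 s/km


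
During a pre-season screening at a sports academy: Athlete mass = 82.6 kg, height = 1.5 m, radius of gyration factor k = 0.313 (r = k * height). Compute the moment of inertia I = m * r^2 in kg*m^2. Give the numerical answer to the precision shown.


r = k * height = 0.313 * 1.5 = 0.4695 m
r^2 = 0.4695^2 = 0.22043
I = 82.6 * 0.22043 = 18.208 kg*m^2

18.208 kg*m^2


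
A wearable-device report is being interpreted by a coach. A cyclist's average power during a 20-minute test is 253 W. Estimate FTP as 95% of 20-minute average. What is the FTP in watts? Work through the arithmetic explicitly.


FTP = 20-min power * 0.95
= 253 * 0.95
= 240.35 W

240.35 W


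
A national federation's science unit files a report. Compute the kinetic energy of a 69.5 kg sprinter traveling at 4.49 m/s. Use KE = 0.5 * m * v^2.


Velocity squared = 20.1601
KE = 0.5 * 69.5 * 20.1601 = 700.56 J

700.56 J


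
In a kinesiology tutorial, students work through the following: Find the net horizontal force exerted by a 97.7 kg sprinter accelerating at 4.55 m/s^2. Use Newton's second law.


Newton's second law: F = m * a
F = 97.7 * 4.55 = 444.54 N

444.54 N


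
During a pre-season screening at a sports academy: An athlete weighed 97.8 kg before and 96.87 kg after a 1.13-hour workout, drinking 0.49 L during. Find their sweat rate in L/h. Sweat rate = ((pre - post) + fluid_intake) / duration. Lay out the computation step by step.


Body mass change = 0.93 kg
Total sweat loss = 0.93 + 0.49 = 1.42 L
Rate = 1.42 / 1.13 = 1.257 L/h

1.257 L/h


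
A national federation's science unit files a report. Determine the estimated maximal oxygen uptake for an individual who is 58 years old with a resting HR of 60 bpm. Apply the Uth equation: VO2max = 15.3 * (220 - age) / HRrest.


HRmax = 220 - 58 = 162
VO2max = 15.3 * (162 / 60)
= 15.3 * 2.7
= 41.31 mL/kg/min

41.31 mL/kg/min


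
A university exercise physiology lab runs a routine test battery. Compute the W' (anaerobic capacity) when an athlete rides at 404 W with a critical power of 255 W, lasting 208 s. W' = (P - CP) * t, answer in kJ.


Above-CP power = 149 W
Duration = 208 s
W' = 149 * 208 = 30992 J
Convert: 30992 / 1000 = 30.992 kJ

30.992 kJ


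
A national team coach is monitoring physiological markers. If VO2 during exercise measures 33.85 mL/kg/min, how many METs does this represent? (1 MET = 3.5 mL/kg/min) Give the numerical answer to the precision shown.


METs = VO2 / 3.5 = 33.85 / 3.5 = 9.67

9.67 METs


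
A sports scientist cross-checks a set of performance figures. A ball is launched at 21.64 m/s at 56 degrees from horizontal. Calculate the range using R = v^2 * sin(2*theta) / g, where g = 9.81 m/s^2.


sin(2 * 56) = sin(112) = 0.927184
v^2 = 21.64^2 = 468.2896
R = 468.2896 * 0.927184 / 9.81
= 44.26 m

44.26 m


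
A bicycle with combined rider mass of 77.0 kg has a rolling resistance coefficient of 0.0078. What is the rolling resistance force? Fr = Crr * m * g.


Fr = 0.0078 * 77.0 * 9.81
= 0.6006 * 9.81
= 5.892 N

5.892 N


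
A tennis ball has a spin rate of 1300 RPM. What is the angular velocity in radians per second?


Convert RPM to rad/s: multiply by 2*pi and divide by 60
omega = 1300 * 2 * pi / 60
= 136.136 rad/s

136.136 rad/s


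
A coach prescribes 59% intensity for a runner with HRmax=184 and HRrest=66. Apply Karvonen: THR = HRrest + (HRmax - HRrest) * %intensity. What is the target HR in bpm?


Heart rate reserve = 184 - 66 = 118
Intensity fraction = 59 / 100 = 0.59
THR = 66 + 118 * 0.59 = 135.62 bpm

135.62 bpm


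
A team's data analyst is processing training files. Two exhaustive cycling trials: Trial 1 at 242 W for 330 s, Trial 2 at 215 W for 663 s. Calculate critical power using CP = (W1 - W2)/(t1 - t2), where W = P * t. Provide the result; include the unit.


W1 = 242 * 330 = 79860 J
W2 = 215 * 663 = 142545 J
CP = (79860 - 142545) / (330 - 663)
= -62685 / -333
= 188.24 W

188.24 W


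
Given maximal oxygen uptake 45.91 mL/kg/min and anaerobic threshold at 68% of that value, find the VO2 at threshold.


Percentage as decimal = 0.68
VO2 at AT = 45.91 * 0.68 = 31.22 mL/kg/min

31.22 mL/kg/min


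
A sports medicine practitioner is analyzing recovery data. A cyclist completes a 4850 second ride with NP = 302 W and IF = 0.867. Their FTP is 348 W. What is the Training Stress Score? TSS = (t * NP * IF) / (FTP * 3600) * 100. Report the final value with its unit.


t * NP * IF = 4850 * 302 * 0.867 = 1269894.9
FTP * 3600 = 1252800
TSS = (1269894.9 / 1252800) * 100 = 101.36

101.36 TSS


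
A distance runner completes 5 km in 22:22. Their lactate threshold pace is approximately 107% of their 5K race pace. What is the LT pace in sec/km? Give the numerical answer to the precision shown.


Convert to seconds: 22 min 22 s = 1342 s
Pace per km = 1342 / 5 = 268.4 s/km
LT pace = 268.4 * 1.07 = 287.19 s/km

287.19 s/km


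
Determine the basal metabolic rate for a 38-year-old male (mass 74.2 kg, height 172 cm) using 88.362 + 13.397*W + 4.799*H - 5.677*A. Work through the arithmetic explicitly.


BMR = 88.362 + 13.397*74.2 + 4.799*172 - 5.677*38
= 1692.12 kcal/day

1692.12 kcal/day


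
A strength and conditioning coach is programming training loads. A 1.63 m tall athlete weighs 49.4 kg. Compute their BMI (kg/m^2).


height^2 = 2.6569 m^2
BMI = 49.4 / 2.6569 = 18.59 kg/m^2

18.59 kg/m^2


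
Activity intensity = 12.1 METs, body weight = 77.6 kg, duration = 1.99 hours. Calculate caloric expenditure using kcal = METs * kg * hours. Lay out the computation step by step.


kcal = 12.1 * 77.6 * 1.99
= 938.96 * 1.99
= 1868.53 kcal

1868.53 kcal


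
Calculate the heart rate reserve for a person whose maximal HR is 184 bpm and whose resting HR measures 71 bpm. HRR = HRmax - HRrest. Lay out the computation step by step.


HRmax = 184 bpm
HRrest = 71 bpm
HRR = 184 - 71 = 113 bpm

113 bpm


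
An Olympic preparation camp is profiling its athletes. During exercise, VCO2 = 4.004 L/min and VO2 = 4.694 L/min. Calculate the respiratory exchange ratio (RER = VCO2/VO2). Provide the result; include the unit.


RER = VCO2 / VO2
= 4.004 / 4.694
= 0.853

0.853


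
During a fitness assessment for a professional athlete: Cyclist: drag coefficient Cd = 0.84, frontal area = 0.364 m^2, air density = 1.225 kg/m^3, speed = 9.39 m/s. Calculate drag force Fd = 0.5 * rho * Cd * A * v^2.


v^2 = 9.39^2 = 88.1721
Fd = 0.5 * 1.225 * 0.84 * 0.364 * 88.1721
= 16.513 N

16.513 N


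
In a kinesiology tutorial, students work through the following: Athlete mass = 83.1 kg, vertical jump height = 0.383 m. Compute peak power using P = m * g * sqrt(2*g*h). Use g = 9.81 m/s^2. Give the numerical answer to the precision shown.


sqrt(2 * 9.81 * 0.383) = sqrt(7.51446) = 2.741252 m/s
P = 83.1 * 9.81 * 2.741252
= 2234.7 W

2234.7 W


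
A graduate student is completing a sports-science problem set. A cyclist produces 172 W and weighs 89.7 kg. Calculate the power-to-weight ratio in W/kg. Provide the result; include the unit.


P/W = power / mass
= 172 / 89.7
= 1.918 W/kg

1.918 W/kg


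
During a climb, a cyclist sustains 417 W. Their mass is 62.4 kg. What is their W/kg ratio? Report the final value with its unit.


Power-to-weight = 417 W / 62.4 kg
= 6.683 W/kg

6.683 W/kg


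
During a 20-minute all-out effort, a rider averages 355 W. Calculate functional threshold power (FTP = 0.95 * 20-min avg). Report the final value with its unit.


FTP = 0.95 * 355
= 337.25 W

337.25 W


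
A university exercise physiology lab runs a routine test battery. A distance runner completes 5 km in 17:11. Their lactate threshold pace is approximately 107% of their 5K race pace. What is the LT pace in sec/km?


Convert to seconds: 17 min 11 s = 1031 s
Pace per km = 1031 / 5 = 206.2 s/km
LT pace = 206.2 * 1.07 = 220.63 s/km

220.63 s/km


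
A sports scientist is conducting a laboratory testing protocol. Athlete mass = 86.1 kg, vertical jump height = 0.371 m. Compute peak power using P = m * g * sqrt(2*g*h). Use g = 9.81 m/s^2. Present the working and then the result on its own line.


sqrt(2 * 9.81 * 0.371) = sqrt(7.27902) = 2.697966 m/s
P = 86.1 * 9.81 * 2.697966
= 2278.81 W

2278.81 W


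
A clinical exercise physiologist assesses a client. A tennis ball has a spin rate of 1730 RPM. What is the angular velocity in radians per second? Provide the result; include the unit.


Convert RPM to rad/s: multiply by 2*pi and divide by 60
omega = 1730 * 2 * pi / 60
= 181.165 rad/s

181.165 rad/s


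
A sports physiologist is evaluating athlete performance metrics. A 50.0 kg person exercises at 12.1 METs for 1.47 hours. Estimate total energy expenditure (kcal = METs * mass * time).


Energy = METs * mass(kg) * time(h)
= 12.1 * 50.0 * 1.47
= 889.35 kcal

889.35 kcal


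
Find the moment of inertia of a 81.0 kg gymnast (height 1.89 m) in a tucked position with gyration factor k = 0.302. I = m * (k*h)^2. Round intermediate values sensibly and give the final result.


Radius of gyration = 0.302 * 1.89 = 0.57078 m
I = 81.0 * 0.57078^2
= 81.0 * 0.32579
= 26.389 kg*m^2

26.389 kg*m^2


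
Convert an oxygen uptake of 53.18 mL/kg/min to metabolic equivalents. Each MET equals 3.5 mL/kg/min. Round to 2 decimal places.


One MET = 3.5 mL/kg/min
Number of METs = 53.18 / 3.5
= 15.19 METs

15.19 METs


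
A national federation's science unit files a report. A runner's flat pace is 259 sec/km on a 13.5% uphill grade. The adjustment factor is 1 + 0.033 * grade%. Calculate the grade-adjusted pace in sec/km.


Factor = 1 + 0.033 * 13.5 = 1.4455
Adjusted pace = 259 * 1.4455
= 374.38 sec/km

374.38 s/km


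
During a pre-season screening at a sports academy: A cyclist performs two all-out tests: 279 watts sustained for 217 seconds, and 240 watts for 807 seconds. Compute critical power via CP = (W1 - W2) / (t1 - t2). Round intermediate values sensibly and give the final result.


W1 = P1 * t1 = 279 * 217 = 60543 J
W2 = P2 * t2 = 240 * 807 = 193680 J
CP = (60543 - 193680) / (217 - 807)
= 225.66 W

225.66 W


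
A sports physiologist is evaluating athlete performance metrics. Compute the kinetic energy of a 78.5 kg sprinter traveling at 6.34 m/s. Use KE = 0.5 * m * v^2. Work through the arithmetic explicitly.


Velocity squared = 40.1956
KE = 0.5 * 78.5 * 40.1956 = 1577.68 J

1577.68 J


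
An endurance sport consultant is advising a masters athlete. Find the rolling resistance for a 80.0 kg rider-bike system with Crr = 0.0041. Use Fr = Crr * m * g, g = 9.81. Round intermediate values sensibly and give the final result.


m * g = 80.0 * 9.81 = 784.8 N
Fr = 0.0041 * 784.8 = 3.218 N

3.218 N


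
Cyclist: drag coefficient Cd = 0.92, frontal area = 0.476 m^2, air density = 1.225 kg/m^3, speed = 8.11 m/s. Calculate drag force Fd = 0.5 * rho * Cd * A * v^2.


v^2 = 8.11^2 = 65.7721
Fd = 0.5 * 1.225 * 0.92 * 0.476 * 65.7721
= 17.642 N

17.642 N


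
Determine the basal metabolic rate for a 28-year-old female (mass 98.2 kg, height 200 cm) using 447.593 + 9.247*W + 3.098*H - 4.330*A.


BMR = 447.593 + 9.247*98.2 + 3.098*200 - 4.330*28
= 1854.01 kcal/day

1854.01 kcal/day


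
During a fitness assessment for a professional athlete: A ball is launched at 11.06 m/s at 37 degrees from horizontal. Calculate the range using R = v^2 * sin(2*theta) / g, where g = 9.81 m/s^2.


sin(2 * 37) = sin(74) = 0.961262
v^2 = 11.06^2 = 122.3236
R = 122.3236 * 0.961262 / 9.81
= 11.986 m

11.986 m


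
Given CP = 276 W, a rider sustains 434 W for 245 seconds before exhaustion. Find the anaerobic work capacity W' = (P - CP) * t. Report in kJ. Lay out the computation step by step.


Excess power = 434 - 276 = 158 W
Work above CP = 158 * 245 = 38710 J
W' = 38.71 kJ

38.71 kJ


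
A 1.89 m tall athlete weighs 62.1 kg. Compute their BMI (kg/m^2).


height^2 = 3.5721 m^2
BMI = 62.1 / 3.5721 = 17.38 kg/m^2

17.38 kg/m^2


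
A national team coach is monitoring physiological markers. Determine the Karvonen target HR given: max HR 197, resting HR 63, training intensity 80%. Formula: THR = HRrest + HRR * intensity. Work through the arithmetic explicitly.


HRR = HRmax - HRrest = 197 - 63 = 134
THR = 63 + 134 * 0.8
= 170.2 bpm

170.2 bpm


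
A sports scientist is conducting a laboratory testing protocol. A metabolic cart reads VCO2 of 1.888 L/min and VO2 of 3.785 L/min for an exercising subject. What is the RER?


RER = VCO2 / VO2 = 1.888 / 3.785 = 0.4988

0.4988


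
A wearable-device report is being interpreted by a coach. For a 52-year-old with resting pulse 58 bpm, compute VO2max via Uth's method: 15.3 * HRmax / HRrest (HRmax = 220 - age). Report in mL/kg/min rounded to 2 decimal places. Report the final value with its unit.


Step 1: HRmax = 220 - 52 = 168 bpm
Step 2: Ratio = 168 / 58 = 2.8966
Step 3: VO2max = 15.3 * 2.8966 = 44.32 mL/kg/min

44.32 mL/kg/min


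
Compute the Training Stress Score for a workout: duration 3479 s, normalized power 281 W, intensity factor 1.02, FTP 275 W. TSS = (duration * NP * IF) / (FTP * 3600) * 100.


Product = 3479 * 281 * 1.02 = 997150.98
Base = 275 * 3600 = 990000
TSS = 997150.98 / 990000 * 100 = 100.72

100.72 TSS


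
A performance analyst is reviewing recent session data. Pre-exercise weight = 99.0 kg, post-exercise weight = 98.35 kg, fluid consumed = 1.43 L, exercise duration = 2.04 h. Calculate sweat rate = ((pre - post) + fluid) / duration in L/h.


Weight loss = 99.0 - 98.35 = 0.65 kg (approx L)
Total sweat = 0.65 + 1.43 = 2.08 L
Sweat rate = 2.08 / 2.04 = 1.02 L/h

1.02 L/h


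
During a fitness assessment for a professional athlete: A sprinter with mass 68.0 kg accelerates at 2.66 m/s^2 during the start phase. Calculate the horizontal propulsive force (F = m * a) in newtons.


F = m * a
= 68.0 * 2.66
= 180.88 N

180.88 N


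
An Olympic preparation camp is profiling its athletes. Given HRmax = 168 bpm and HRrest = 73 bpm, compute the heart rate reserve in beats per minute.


Heart rate reserve = maximum HR minus resting HR
HRR = 168 - 73 = 95 bpm

95 bpm


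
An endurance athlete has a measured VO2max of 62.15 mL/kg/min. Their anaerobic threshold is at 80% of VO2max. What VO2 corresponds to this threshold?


Anaerobic threshold VO2 = VO2max * 80%
= 62.15 * 0.8
= 49.72 mL/kg/min

49.72 mL/kg/min


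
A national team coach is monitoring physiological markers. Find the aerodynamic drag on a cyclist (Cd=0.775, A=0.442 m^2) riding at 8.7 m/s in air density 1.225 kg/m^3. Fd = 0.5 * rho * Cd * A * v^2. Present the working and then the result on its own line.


Fd = 0.5 * 1.225 * 0.775 * 0.442 * 8.7^2
= 0.5 * 1.225 * 0.775 * 0.442 * 75.69
= 15.881 N

15.881 N


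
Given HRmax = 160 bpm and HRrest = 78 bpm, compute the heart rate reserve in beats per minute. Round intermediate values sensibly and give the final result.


Heart rate reserve = maximum HR minus resting HR
HRR = 160 - 78 = 82 bpm

82 bpm


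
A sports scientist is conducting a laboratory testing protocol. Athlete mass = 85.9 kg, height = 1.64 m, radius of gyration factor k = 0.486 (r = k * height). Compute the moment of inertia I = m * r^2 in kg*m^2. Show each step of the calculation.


r = k * height = 0.486 * 1.64 = 0.79704 m
r^2 = 0.79704^2 = 0.635273
I = 85.9 * 0.635273 = 54.57 kg*m^2

54.57 kg*m^2
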